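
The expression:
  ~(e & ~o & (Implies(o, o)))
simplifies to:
o | ~e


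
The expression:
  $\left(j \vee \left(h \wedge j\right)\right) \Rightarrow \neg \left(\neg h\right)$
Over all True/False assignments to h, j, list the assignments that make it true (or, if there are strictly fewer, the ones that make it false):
is false only for:
  h=False, j=True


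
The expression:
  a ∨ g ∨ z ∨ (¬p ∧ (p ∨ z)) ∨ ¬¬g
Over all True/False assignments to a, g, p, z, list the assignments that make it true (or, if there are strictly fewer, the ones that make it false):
is false only for:
  a=False, g=False, p=False, z=False;
  a=False, g=False, p=True, z=False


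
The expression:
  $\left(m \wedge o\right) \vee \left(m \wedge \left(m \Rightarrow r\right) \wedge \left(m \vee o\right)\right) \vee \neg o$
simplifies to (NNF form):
$m \vee \neg o$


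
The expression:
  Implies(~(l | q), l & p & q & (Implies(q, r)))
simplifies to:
l | q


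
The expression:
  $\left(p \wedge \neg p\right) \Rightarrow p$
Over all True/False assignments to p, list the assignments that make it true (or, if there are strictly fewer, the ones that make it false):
is always true.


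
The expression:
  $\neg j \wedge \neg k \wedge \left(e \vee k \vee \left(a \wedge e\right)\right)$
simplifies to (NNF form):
$e \wedge \neg j \wedge \neg k$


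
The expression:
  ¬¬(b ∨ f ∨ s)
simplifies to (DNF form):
b ∨ f ∨ s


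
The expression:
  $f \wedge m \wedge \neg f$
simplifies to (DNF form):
$\text{False}$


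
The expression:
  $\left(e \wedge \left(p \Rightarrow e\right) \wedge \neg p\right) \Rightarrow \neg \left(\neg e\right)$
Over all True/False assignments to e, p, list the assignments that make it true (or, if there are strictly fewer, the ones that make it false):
is always true.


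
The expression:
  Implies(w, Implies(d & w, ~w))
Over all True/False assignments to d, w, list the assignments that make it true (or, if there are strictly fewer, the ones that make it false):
is false only for:
  d=True, w=True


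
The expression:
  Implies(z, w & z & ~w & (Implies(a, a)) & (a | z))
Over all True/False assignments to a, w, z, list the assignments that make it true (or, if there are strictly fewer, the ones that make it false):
is true only for:
  a=False, w=False, z=False;
  a=False, w=True, z=False;
  a=True, w=False, z=False;
  a=True, w=True, z=False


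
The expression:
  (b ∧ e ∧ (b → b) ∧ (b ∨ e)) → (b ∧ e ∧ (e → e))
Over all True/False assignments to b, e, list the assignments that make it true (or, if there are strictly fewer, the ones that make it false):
is always true.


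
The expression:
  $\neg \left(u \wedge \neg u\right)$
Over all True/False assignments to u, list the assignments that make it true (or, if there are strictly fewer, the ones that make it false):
is always true.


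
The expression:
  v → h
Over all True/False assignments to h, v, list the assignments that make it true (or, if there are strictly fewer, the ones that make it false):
is false only for:
  h=False, v=True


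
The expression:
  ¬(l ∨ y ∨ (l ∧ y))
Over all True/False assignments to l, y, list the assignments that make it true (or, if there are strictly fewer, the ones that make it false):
is true only for:
  l=False, y=False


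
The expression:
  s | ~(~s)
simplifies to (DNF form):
s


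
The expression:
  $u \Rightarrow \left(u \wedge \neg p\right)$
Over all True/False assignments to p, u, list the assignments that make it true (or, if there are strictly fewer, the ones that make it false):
is false only for:
  p=True, u=True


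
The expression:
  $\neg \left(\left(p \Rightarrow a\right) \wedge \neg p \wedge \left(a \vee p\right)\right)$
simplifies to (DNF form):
$p \vee \neg a$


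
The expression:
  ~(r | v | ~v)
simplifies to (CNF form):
False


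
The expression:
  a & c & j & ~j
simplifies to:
False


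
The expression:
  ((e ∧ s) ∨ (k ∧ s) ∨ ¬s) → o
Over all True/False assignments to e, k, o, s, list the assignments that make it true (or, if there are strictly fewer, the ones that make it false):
is false only for:
  e=False, k=False, o=False, s=False;
  e=False, k=True, o=False, s=False;
  e=False, k=True, o=False, s=True;
  e=True, k=False, o=False, s=False;
  e=True, k=False, o=False, s=True;
  e=True, k=True, o=False, s=False;
  e=True, k=True, o=False, s=True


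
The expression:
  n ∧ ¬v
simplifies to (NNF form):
n ∧ ¬v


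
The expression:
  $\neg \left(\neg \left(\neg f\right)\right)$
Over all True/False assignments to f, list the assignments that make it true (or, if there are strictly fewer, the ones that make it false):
is true only for:
  f=False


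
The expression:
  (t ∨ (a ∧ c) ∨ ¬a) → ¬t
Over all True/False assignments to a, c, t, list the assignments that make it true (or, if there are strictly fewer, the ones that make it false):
is true only for:
  a=False, c=False, t=False;
  a=False, c=True, t=False;
  a=True, c=False, t=False;
  a=True, c=True, t=False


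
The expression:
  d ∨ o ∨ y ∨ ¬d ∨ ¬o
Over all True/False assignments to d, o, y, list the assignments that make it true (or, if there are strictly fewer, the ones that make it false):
is always true.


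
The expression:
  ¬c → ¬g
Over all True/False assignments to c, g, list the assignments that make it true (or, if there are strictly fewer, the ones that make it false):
is false only for:
  c=False, g=True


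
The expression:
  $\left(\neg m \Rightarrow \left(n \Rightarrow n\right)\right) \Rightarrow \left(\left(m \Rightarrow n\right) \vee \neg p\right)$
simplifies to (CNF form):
$n \vee \neg m \vee \neg p$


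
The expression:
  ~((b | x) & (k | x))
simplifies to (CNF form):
~x & (~b | ~k)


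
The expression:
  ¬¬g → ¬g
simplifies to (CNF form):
¬g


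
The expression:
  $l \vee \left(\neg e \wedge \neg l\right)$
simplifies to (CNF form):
$l \vee \neg e$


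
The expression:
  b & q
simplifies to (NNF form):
b & q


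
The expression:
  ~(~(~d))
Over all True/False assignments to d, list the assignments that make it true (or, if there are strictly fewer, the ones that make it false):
is true only for:
  d=False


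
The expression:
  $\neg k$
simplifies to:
$\neg k$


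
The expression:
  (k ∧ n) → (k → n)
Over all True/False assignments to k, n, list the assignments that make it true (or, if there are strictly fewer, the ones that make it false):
is always true.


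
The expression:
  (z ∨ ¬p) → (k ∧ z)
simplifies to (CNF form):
(k ∨ ¬z) ∧ (p ∨ z)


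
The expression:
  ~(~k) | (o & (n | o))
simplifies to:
k | o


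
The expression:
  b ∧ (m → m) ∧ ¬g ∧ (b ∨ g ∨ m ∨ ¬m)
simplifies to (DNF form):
b ∧ ¬g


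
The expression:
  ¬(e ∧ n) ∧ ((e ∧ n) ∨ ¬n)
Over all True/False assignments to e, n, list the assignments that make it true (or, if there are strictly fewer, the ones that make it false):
is true only for:
  e=False, n=False;
  e=True, n=False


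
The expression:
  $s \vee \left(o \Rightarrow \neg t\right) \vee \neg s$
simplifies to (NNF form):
$\text{True}$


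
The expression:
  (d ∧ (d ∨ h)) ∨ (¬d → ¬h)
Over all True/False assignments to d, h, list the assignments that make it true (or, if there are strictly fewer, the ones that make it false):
is false only for:
  d=False, h=True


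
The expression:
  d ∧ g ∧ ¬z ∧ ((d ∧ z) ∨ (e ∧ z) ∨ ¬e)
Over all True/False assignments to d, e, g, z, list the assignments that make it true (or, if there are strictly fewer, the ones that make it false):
is true only for:
  d=True, e=False, g=True, z=False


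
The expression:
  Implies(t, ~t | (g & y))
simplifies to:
~t | (g & y)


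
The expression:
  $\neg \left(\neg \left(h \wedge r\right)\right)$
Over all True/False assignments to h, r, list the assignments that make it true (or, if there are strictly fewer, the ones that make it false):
is true only for:
  h=True, r=True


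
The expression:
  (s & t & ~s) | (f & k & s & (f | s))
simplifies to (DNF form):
f & k & s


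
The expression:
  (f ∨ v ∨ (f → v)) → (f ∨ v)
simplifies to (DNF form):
f ∨ v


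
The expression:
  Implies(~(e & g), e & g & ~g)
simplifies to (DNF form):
e & g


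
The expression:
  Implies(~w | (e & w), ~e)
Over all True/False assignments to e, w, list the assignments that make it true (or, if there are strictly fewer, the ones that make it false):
is true only for:
  e=False, w=False;
  e=False, w=True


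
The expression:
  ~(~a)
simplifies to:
a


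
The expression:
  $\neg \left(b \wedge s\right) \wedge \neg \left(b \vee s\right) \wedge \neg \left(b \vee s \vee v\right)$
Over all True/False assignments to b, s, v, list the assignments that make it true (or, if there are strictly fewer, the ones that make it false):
is true only for:
  b=False, s=False, v=False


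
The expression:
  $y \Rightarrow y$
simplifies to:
$\text{True}$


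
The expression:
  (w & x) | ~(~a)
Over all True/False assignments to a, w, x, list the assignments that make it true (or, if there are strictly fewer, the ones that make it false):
is false only for:
  a=False, w=False, x=False;
  a=False, w=False, x=True;
  a=False, w=True, x=False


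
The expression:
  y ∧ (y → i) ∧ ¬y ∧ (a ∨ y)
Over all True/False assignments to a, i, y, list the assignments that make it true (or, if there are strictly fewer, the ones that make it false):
is never true.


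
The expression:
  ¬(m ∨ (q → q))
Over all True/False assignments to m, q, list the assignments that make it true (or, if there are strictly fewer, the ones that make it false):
is never true.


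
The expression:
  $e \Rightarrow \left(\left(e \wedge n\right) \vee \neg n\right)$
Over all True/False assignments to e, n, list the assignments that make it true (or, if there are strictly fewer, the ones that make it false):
is always true.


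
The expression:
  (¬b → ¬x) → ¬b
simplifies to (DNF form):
¬b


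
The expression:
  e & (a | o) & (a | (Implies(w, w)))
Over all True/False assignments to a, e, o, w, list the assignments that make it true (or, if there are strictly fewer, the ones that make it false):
is true only for:
  a=False, e=True, o=True, w=False;
  a=False, e=True, o=True, w=True;
  a=True, e=True, o=False, w=False;
  a=True, e=True, o=False, w=True;
  a=True, e=True, o=True, w=False;
  a=True, e=True, o=True, w=True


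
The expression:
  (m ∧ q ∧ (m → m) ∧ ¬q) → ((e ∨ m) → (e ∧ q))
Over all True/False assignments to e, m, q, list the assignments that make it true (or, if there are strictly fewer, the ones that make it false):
is always true.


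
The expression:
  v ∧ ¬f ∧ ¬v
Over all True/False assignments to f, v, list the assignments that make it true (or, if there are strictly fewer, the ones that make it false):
is never true.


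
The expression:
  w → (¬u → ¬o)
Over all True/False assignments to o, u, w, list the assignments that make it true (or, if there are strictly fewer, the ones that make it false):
is false only for:
  o=True, u=False, w=True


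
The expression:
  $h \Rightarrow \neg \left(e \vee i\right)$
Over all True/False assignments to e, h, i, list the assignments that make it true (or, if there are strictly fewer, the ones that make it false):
is false only for:
  e=False, h=True, i=True;
  e=True, h=True, i=False;
  e=True, h=True, i=True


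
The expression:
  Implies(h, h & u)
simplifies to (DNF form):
u | ~h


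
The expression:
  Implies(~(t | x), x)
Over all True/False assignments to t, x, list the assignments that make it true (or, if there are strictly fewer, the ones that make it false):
is false only for:
  t=False, x=False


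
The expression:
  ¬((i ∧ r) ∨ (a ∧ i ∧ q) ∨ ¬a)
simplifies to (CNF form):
a ∧ (¬i ∨ ¬q) ∧ (¬i ∨ ¬r)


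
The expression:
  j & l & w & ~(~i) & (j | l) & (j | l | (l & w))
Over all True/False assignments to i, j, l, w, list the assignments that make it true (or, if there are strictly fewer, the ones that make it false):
is true only for:
  i=True, j=True, l=True, w=True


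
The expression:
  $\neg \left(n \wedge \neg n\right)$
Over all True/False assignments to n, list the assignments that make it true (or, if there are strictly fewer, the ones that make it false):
is always true.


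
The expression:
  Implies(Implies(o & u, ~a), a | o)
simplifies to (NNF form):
a | o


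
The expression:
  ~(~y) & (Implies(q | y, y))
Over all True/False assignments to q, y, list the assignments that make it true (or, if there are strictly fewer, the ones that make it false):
is true only for:
  q=False, y=True;
  q=True, y=True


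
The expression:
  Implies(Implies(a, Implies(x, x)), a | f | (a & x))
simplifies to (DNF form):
a | f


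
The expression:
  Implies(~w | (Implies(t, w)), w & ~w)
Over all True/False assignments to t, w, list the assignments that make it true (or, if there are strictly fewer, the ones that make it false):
is never true.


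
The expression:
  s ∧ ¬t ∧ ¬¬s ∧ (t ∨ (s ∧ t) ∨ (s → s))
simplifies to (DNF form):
s ∧ ¬t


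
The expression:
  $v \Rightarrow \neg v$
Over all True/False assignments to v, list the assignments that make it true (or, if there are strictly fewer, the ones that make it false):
is true only for:
  v=False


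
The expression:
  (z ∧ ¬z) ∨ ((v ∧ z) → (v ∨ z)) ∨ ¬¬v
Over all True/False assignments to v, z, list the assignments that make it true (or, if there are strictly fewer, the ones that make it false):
is always true.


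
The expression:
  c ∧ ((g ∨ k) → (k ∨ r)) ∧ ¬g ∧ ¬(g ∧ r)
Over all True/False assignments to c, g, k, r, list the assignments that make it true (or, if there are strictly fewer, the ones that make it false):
is true only for:
  c=True, g=False, k=False, r=False;
  c=True, g=False, k=False, r=True;
  c=True, g=False, k=True, r=False;
  c=True, g=False, k=True, r=True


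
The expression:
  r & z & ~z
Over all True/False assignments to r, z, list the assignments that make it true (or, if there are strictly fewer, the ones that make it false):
is never true.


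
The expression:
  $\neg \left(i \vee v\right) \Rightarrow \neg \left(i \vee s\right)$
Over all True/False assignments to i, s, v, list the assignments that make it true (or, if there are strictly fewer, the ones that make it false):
is false only for:
  i=False, s=True, v=False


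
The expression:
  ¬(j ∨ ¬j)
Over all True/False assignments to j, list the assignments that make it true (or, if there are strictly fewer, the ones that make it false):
is never true.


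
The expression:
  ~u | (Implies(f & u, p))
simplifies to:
p | ~f | ~u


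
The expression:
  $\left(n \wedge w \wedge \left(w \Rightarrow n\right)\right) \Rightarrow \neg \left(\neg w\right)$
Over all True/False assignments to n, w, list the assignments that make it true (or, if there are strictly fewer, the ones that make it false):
is always true.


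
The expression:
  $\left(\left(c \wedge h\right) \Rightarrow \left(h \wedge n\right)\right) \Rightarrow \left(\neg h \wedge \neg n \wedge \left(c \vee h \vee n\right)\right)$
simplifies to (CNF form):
$c \wedge \neg n$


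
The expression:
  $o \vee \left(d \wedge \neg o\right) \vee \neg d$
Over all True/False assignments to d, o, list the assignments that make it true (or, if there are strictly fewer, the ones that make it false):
is always true.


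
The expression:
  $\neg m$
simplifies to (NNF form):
$\neg m$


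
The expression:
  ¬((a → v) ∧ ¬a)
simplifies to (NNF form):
a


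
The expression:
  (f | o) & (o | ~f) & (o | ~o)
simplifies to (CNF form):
o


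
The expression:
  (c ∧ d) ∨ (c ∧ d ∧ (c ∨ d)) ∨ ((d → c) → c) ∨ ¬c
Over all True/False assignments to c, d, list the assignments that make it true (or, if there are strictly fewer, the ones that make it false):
is always true.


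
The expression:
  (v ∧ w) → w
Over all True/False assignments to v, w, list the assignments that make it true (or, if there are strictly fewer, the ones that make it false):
is always true.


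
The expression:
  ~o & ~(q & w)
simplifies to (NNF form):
~o & (~q | ~w)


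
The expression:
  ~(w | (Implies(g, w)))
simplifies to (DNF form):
g & ~w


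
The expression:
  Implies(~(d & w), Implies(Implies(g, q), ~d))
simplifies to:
w | ~d | (g & ~q)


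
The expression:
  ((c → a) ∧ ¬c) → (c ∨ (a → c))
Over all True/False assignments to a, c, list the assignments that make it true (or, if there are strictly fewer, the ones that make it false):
is false only for:
  a=True, c=False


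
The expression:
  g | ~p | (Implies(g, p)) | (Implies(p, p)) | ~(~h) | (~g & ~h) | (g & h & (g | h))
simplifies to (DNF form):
True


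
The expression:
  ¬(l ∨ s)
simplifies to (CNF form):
¬l ∧ ¬s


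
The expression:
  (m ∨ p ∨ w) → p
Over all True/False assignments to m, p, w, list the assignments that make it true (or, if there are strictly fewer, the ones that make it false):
is false only for:
  m=False, p=False, w=True;
  m=True, p=False, w=False;
  m=True, p=False, w=True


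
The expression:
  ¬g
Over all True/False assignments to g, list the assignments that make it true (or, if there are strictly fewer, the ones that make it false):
is true only for:
  g=False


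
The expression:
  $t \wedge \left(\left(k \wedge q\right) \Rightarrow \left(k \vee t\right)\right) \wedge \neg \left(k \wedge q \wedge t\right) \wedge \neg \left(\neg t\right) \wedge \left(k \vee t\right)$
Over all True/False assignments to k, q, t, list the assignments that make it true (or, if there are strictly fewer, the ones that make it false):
is true only for:
  k=False, q=False, t=True;
  k=False, q=True, t=True;
  k=True, q=False, t=True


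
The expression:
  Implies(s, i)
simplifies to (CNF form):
i | ~s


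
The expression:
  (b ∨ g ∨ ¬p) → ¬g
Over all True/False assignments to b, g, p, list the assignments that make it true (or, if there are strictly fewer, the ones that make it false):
is true only for:
  b=False, g=False, p=False;
  b=False, g=False, p=True;
  b=True, g=False, p=False;
  b=True, g=False, p=True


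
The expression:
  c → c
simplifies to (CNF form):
True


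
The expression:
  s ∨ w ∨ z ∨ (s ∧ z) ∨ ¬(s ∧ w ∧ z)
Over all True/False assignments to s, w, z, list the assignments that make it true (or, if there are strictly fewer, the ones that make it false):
is always true.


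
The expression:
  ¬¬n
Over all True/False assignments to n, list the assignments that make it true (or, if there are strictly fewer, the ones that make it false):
is true only for:
  n=True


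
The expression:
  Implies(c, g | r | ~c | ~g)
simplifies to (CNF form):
True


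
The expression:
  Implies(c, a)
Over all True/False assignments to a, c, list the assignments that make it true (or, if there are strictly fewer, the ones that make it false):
is false only for:
  a=False, c=True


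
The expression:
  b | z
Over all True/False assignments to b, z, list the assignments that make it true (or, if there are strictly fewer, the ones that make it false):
is false only for:
  b=False, z=False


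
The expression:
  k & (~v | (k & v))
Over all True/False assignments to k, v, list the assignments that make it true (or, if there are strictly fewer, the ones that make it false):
is true only for:
  k=True, v=False;
  k=True, v=True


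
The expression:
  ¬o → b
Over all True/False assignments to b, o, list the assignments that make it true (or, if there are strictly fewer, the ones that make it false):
is false only for:
  b=False, o=False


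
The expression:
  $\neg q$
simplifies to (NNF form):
$\neg q$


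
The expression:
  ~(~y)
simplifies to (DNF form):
y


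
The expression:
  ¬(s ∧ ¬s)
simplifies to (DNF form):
True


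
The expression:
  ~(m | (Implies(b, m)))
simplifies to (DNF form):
b & ~m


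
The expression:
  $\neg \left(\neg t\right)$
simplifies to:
$t$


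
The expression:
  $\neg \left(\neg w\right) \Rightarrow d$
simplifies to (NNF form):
$d \vee \neg w$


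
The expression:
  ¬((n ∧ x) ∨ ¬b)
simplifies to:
b ∧ (¬n ∨ ¬x)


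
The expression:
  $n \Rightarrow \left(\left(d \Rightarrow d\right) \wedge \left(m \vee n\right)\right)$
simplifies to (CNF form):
$\text{True}$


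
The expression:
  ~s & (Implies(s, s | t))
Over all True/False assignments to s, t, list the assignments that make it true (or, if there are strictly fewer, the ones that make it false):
is true only for:
  s=False, t=False;
  s=False, t=True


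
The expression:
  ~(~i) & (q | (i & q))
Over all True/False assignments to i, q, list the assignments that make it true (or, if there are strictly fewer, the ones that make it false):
is true only for:
  i=True, q=True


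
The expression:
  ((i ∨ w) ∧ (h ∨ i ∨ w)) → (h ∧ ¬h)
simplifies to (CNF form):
¬i ∧ ¬w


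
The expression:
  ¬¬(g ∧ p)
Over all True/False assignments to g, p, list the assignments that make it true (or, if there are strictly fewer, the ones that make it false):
is true only for:
  g=True, p=True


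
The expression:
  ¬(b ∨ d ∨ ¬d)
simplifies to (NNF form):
False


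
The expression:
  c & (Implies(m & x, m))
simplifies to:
c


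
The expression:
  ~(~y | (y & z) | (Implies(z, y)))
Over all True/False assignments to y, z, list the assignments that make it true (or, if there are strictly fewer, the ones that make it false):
is never true.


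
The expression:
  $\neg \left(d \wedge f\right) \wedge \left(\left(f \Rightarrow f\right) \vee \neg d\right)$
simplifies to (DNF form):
$\neg d \vee \neg f$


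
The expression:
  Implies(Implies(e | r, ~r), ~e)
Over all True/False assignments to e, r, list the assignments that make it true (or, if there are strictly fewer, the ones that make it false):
is false only for:
  e=True, r=False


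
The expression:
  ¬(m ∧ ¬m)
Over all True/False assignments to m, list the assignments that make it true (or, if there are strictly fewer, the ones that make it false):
is always true.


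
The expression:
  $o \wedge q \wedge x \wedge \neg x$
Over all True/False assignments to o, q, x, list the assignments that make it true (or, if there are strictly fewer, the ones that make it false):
is never true.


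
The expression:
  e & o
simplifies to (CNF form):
e & o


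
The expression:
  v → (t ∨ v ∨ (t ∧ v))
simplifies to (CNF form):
True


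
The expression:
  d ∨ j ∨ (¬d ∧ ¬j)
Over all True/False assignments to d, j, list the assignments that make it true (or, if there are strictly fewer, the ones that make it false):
is always true.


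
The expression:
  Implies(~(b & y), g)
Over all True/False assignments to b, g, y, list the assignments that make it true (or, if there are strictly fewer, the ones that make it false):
is false only for:
  b=False, g=False, y=False;
  b=False, g=False, y=True;
  b=True, g=False, y=False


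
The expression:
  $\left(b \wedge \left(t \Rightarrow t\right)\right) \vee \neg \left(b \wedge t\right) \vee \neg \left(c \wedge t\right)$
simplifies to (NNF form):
$\text{True}$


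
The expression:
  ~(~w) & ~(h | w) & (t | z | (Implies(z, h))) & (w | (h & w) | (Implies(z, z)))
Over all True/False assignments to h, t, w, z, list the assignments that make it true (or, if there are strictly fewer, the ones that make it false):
is never true.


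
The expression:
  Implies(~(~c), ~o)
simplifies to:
~c | ~o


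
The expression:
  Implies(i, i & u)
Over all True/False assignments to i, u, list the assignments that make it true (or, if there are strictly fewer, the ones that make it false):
is false only for:
  i=True, u=False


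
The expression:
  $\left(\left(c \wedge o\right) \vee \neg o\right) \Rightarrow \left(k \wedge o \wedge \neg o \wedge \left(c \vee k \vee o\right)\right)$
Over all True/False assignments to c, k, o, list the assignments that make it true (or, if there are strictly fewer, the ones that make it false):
is true only for:
  c=False, k=False, o=True;
  c=False, k=True, o=True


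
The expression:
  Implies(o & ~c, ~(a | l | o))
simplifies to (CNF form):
c | ~o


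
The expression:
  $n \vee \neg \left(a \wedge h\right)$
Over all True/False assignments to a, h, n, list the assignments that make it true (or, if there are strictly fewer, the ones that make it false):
is false only for:
  a=True, h=True, n=False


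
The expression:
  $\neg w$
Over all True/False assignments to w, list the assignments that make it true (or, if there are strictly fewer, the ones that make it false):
is true only for:
  w=False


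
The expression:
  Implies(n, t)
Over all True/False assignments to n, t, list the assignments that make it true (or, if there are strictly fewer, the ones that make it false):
is false only for:
  n=True, t=False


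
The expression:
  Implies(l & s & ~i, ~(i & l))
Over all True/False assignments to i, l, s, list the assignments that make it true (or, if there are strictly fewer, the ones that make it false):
is always true.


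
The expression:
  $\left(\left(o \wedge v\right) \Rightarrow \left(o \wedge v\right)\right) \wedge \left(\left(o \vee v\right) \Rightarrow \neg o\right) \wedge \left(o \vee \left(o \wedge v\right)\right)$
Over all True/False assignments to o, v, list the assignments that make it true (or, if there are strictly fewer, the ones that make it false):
is never true.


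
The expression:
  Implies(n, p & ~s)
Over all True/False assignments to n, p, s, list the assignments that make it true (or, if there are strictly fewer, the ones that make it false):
is false only for:
  n=True, p=False, s=False;
  n=True, p=False, s=True;
  n=True, p=True, s=True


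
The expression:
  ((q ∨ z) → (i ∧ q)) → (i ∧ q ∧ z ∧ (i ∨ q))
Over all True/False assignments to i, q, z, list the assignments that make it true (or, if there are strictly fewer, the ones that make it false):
is false only for:
  i=False, q=False, z=False;
  i=True, q=False, z=False;
  i=True, q=True, z=False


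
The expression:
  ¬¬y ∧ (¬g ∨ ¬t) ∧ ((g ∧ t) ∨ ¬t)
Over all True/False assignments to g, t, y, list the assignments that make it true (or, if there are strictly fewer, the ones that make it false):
is true only for:
  g=False, t=False, y=True;
  g=True, t=False, y=True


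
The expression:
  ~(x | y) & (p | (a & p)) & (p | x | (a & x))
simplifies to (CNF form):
p & ~x & ~y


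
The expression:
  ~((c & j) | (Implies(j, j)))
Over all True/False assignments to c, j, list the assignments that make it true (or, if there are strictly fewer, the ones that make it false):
is never true.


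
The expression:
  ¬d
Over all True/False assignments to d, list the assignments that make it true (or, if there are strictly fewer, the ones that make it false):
is true only for:
  d=False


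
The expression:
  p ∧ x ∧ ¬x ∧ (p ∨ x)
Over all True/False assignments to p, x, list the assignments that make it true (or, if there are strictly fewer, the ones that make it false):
is never true.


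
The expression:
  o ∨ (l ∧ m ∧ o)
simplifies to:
o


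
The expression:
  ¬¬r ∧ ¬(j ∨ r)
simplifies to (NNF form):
False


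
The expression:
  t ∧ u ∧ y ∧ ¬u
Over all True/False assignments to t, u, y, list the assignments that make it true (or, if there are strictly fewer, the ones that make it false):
is never true.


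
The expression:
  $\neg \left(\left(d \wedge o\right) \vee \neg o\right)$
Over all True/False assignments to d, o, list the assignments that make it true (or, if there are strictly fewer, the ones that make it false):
is true only for:
  d=False, o=True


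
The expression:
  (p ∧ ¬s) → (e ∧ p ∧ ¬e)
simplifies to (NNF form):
s ∨ ¬p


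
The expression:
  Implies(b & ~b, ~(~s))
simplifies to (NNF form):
True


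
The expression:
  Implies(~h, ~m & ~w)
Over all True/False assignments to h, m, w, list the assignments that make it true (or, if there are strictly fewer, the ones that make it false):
is false only for:
  h=False, m=False, w=True;
  h=False, m=True, w=False;
  h=False, m=True, w=True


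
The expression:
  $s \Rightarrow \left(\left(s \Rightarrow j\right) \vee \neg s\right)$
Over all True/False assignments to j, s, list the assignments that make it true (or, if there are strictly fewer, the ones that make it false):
is false only for:
  j=False, s=True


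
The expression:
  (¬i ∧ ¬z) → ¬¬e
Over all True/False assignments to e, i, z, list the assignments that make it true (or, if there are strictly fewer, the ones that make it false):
is false only for:
  e=False, i=False, z=False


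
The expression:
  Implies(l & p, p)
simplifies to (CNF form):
True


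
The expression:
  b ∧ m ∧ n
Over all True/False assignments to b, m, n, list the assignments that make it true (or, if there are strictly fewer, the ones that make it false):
is true only for:
  b=True, m=True, n=True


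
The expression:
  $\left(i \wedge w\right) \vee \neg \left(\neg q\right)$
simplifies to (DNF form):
$q \vee \left(i \wedge w\right)$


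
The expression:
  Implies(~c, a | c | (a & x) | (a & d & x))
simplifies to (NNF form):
a | c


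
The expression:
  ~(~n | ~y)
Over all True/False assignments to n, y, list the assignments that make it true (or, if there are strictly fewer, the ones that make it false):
is true only for:
  n=True, y=True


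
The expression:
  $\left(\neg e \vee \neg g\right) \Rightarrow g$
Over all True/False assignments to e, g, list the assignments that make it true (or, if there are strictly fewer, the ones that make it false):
is true only for:
  e=False, g=True;
  e=True, g=True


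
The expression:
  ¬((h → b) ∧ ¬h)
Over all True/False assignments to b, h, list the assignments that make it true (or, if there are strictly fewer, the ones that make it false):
is true only for:
  b=False, h=True;
  b=True, h=True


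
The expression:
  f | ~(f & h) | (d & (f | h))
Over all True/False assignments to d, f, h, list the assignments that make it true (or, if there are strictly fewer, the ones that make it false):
is always true.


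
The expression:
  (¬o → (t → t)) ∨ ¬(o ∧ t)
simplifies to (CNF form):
True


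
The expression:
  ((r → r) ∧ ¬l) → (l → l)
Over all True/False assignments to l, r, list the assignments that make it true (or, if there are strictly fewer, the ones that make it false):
is always true.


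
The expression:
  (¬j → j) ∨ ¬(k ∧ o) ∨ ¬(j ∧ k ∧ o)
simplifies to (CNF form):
True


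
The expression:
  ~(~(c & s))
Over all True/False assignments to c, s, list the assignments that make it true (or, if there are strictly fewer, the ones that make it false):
is true only for:
  c=True, s=True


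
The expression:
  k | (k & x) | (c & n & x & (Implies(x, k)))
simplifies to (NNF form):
k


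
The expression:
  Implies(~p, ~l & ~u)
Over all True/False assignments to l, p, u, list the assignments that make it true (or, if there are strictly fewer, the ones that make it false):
is false only for:
  l=False, p=False, u=True;
  l=True, p=False, u=False;
  l=True, p=False, u=True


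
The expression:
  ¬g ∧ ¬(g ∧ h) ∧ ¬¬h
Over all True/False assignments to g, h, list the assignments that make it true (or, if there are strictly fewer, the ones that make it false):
is true only for:
  g=False, h=True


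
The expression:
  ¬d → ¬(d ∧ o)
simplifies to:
True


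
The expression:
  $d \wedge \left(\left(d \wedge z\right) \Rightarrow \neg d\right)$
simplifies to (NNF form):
$d \wedge \neg z$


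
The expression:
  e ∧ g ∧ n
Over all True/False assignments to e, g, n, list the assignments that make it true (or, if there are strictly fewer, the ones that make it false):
is true only for:
  e=True, g=True, n=True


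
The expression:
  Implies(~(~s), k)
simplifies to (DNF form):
k | ~s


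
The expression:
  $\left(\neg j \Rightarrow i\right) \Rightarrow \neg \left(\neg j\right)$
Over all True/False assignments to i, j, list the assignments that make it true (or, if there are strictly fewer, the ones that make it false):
is false only for:
  i=True, j=False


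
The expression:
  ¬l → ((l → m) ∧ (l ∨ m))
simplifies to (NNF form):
l ∨ m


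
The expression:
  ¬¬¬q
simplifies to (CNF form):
¬q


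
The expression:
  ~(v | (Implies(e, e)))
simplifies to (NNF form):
False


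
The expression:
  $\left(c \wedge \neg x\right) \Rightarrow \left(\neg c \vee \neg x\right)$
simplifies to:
$\text{True}$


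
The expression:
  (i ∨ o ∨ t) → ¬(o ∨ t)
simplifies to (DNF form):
¬o ∧ ¬t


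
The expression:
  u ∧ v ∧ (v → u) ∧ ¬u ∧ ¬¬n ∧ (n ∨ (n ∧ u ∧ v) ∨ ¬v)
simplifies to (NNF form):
False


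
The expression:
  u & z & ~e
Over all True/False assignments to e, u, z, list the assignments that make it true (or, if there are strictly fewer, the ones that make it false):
is true only for:
  e=False, u=True, z=True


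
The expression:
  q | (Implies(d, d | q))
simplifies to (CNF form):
True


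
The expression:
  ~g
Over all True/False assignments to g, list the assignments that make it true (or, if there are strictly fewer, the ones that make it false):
is true only for:
  g=False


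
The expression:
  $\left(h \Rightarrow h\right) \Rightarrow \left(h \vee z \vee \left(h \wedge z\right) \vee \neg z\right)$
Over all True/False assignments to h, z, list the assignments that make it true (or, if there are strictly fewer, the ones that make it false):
is always true.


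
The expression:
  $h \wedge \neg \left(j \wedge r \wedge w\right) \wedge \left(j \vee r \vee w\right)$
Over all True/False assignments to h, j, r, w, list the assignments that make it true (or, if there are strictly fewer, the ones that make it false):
is true only for:
  h=True, j=False, r=False, w=True;
  h=True, j=False, r=True, w=False;
  h=True, j=False, r=True, w=True;
  h=True, j=True, r=False, w=False;
  h=True, j=True, r=False, w=True;
  h=True, j=True, r=True, w=False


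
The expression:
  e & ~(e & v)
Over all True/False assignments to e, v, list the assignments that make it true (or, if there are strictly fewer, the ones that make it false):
is true only for:
  e=True, v=False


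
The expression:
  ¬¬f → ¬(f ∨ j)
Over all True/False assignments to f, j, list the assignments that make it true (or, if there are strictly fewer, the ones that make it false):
is true only for:
  f=False, j=False;
  f=False, j=True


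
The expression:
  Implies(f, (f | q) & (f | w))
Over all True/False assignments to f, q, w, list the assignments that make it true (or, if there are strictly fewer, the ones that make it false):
is always true.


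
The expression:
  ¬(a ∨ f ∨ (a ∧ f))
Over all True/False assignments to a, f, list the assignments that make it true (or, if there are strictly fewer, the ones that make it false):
is true only for:
  a=False, f=False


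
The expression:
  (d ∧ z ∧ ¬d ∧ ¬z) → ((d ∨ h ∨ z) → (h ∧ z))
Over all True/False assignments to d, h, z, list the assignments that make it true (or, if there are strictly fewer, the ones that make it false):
is always true.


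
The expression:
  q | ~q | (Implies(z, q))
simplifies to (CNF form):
True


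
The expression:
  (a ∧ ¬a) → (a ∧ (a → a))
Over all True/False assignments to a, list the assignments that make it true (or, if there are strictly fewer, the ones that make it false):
is always true.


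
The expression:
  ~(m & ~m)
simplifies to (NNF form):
True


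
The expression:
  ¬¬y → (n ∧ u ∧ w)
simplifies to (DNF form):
(n ∧ u ∧ w) ∨ ¬y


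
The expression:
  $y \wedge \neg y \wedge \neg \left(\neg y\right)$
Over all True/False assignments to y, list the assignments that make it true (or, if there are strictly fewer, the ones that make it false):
is never true.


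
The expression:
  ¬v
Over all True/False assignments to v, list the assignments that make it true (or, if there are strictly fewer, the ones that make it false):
is true only for:
  v=False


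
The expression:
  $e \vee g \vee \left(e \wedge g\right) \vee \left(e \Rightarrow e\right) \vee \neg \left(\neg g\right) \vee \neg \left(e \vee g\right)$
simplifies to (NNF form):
$\text{True}$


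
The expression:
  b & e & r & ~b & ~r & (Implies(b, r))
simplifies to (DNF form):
False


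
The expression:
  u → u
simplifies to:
True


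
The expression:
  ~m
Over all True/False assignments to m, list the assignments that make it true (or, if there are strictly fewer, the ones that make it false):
is true only for:
  m=False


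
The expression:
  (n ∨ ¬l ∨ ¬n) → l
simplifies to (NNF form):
l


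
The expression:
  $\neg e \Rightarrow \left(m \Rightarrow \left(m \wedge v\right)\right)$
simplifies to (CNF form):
$e \vee v \vee \neg m$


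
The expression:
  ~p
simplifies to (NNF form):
~p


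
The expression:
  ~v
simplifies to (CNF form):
~v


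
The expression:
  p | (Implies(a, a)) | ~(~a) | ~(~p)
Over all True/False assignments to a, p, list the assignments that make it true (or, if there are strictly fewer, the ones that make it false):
is always true.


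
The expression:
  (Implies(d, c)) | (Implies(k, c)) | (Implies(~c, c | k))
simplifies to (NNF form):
True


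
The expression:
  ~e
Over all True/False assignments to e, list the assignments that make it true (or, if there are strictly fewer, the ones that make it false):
is true only for:
  e=False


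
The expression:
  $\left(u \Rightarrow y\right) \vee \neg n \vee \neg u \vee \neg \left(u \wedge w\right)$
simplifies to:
$y \vee \neg n \vee \neg u \vee \neg w$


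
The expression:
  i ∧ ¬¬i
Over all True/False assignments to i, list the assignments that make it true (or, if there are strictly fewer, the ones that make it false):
is true only for:
  i=True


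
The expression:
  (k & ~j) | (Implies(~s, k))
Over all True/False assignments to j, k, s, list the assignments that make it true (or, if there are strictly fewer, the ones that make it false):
is false only for:
  j=False, k=False, s=False;
  j=True, k=False, s=False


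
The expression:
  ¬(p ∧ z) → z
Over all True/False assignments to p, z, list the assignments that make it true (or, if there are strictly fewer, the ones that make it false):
is true only for:
  p=False, z=True;
  p=True, z=True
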